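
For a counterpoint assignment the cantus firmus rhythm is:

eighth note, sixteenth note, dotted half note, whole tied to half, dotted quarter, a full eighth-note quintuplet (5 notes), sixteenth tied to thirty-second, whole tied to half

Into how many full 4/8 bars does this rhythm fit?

One bar of 4/8 = 16 thirty-second notes.
In thirty-second notes: eighth note = 4; sixteenth note = 2; dotted half note = 24; whole tied to half (whole + half) = 48; dotted quarter = 12; a full eighth-note quintuplet (5 notes) (five quintuplet eighths span one half) = 16; sixteenth tied to thirty-second (sixteenth + thirty-second) = 3; whole tied to half (whole + half) = 48.
Adding: 4 + 2 + 24 + 48 + 12 + 16 + 3 + 48 = 157.
157 ÷ 16 = 9 complete bars with 13 left over.

9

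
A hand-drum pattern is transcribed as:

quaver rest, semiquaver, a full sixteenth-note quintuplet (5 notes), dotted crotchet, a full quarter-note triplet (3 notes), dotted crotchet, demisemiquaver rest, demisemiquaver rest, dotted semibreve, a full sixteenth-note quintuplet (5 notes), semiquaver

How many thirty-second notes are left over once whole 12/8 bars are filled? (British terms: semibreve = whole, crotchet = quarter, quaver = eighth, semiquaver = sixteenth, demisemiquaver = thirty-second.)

18

One bar of 12/8 = 48 thirty-second notes.
Express everything in thirty-second notes: quaver rest = 4; semiquaver = 2; a full sixteenth-note quintuplet (5 notes) (five quintuplet sixteenths span one quarter) = 8; dotted crotchet = 12; a full quarter-note triplet (3 notes) (three triplet quarters span one half) = 16; dotted crotchet = 12; demisemiquaver rest = 1; demisemiquaver rest = 1; dotted semibreve = 48; a full sixteenth-note quintuplet (5 notes) (five quintuplet sixteenths span one quarter) = 8; semiquaver = 2.
Sum: 4 + 2 + 8 + 12 + 16 + 12 + 1 + 1 + 48 + 8 + 2 = 114.
114 ÷ 48 = 2 complete bars with 18 thirty-second notes remaining.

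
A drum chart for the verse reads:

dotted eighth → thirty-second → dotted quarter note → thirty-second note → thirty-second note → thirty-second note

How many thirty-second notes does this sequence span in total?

22

Working in thirty-second notes: dotted eighth = 6; thirty-second = 1; dotted quarter note = 12; thirty-second note = 1; thirty-second note = 1; thirty-second note = 1.
Adding: 6 + 1 + 12 + 1 + 1 + 1 = 22 thirty-second notes.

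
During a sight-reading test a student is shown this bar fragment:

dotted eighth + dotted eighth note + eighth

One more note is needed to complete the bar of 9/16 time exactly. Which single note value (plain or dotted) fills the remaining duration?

sixteenth note

The bar of 9/16 = 9 sixteenth notes.
Convert each value to sixteenth notes: dotted eighth = 3; dotted eighth note = 3; eighth = 2.
Altogether 3 + 3 + 2 = 8.
Remaining: 9 − 8 = 1 sixteenth note, which is a sixteenth note.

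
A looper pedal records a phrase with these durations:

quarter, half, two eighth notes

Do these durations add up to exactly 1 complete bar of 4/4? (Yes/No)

Yes

One bar of 4/4 = 8 eighth notes.
Each duration in eighth notes: quarter = 2; half = 4; eighth note = 1; eighth note = 1.
Sum: 2 + 4 + 1 + 1 = 8.
8 equals 8, so the answer is Yes.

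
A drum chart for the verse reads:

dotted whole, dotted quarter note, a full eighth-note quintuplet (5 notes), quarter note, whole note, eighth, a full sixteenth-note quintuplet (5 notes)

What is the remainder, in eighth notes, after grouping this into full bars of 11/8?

10

One bar of 11/8 = 11 eighth notes.
Convert each value to eighth notes: dotted whole = 12; dotted quarter note = 3; a full eighth-note quintuplet (5 notes) (five quintuplet eighths span one half) = 4; quarter note = 2; whole note = 8; eighth = 1; a full sixteenth-note quintuplet (5 notes) (five quintuplet sixteenths span one quarter) = 2.
Total: 12 + 3 + 4 + 2 + 8 + 1 + 2 = 32.
32 ÷ 11 = 2 complete bars with 10 eighth notes remaining.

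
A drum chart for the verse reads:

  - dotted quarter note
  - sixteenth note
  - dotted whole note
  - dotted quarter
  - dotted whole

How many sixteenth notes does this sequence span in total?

Each duration in sixteenth notes: dotted quarter note = 6; sixteenth note = 1; dotted whole note = 24; dotted quarter = 6; dotted whole = 24.
Adding: 6 + 1 + 24 + 6 + 24 = 61 sixteenth notes.

61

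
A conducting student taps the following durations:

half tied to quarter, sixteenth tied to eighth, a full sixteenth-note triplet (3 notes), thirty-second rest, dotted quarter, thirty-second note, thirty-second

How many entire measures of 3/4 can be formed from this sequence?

One bar of 3/4 = 24 thirty-second notes.
Working in thirty-second notes: half tied to quarter (half + quarter) = 24; sixteenth tied to eighth (sixteenth + eighth) = 6; a full sixteenth-note triplet (3 notes) (three triplet sixteenths span one eighth) = 4; thirty-second rest = 1; dotted quarter = 12; thirty-second note = 1; thirty-second = 1.
Adding: 24 + 6 + 4 + 1 + 12 + 1 + 1 = 49.
49 ÷ 24 = 2 complete bars with 1 left over.

2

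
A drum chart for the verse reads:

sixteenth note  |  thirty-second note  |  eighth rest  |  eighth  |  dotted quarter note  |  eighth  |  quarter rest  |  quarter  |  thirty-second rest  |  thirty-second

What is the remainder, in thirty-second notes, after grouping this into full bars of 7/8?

17

One bar of 7/8 = 28 thirty-second notes.
Each duration in thirty-second notes: sixteenth note = 2; thirty-second note = 1; eighth rest = 4; eighth = 4; dotted quarter note = 12; eighth = 4; quarter rest = 8; quarter = 8; thirty-second rest = 1; thirty-second = 1.
Total: 2 + 1 + 4 + 4 + 12 + 4 + 8 + 8 + 1 + 1 = 45.
45 ÷ 28 = 1 complete bar with 17 thirty-second notes remaining.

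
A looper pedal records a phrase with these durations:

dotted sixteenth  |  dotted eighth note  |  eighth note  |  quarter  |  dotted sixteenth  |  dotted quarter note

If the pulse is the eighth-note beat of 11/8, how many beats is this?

One eighth-note beat = 4 thirty-second notes.
Express everything in thirty-second notes: dotted sixteenth = 3; dotted eighth note = 6; eighth note = 4; quarter = 8; dotted sixteenth = 3; dotted quarter note = 12.
Adding: 3 + 6 + 4 + 8 + 3 + 12 = 36.
36 ÷ 4 = 9 beats.

9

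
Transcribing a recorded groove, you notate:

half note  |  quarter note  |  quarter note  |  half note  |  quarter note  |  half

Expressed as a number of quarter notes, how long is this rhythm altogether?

9

Each duration in quarter notes: half note = 2; quarter note = 1; quarter note = 1; half note = 2; quarter note = 1; half = 2.
Altogether 2 + 1 + 1 + 2 + 1 + 2 = 9 quarter notes.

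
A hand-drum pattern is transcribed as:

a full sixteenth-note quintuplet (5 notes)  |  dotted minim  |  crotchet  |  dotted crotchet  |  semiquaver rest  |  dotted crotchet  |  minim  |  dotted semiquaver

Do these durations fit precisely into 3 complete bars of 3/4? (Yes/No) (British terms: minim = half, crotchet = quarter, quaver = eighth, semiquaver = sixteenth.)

No

One bar of 3/4 = 24 thirty-second notes, so 3 bars = 72.
Express everything in thirty-second notes: a full sixteenth-note quintuplet (5 notes) (five quintuplet sixteenths span one quarter) = 8; dotted minim = 24; crotchet = 8; dotted crotchet = 12; semiquaver rest = 2; dotted crotchet = 12; minim = 16; dotted semiquaver = 3.
Sum: 8 + 24 + 8 + 12 + 2 + 12 + 16 + 3 = 85.
85 exceeds 72, so the answer is No.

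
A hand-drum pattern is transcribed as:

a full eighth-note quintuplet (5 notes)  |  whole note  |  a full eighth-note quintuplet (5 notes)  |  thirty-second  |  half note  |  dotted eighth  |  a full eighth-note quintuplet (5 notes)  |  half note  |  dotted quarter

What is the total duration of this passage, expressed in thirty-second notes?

Each duration in thirty-second notes: a full eighth-note quintuplet (5 notes) (five quintuplet eighths span one half) = 16; whole note = 32; a full eighth-note quintuplet (5 notes) (five quintuplet eighths span one half) = 16; thirty-second = 1; half note = 16; dotted eighth = 6; a full eighth-note quintuplet (5 notes) (five quintuplet eighths span one half) = 16; half note = 16; dotted quarter = 12.
Adding: 16 + 32 + 16 + 1 + 16 + 6 + 16 + 16 + 12 = 131 thirty-second notes.

131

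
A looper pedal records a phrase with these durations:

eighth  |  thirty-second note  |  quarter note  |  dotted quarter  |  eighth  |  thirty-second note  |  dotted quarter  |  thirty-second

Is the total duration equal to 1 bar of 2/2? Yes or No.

One bar of 2/2 = 32 thirty-second notes.
Each duration in thirty-second notes: eighth = 4; thirty-second note = 1; quarter note = 8; dotted quarter = 12; eighth = 4; thirty-second note = 1; dotted quarter = 12; thirty-second = 1.
Altogether 4 + 1 + 8 + 12 + 4 + 1 + 12 + 1 = 43.
43 exceeds 32, so the answer is No.

No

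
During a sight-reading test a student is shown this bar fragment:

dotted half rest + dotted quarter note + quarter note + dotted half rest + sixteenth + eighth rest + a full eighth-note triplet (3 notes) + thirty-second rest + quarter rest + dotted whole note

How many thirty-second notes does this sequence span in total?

139

Express everything in thirty-second notes: dotted half rest = 24; dotted quarter note = 12; quarter note = 8; dotted half rest = 24; sixteenth = 2; eighth rest = 4; a full eighth-note triplet (3 notes) (three triplet eighths span one quarter) = 8; thirty-second rest = 1; quarter rest = 8; dotted whole note = 48.
Altogether 24 + 12 + 8 + 24 + 2 + 4 + 8 + 1 + 8 + 48 = 139 thirty-second notes.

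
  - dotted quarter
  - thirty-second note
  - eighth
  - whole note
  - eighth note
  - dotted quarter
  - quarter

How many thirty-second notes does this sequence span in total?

73

Convert each value to thirty-second notes: dotted quarter = 12; thirty-second note = 1; eighth = 4; whole note = 32; eighth note = 4; dotted quarter = 12; quarter = 8.
Altogether 12 + 1 + 4 + 32 + 4 + 12 + 8 = 73 thirty-second notes.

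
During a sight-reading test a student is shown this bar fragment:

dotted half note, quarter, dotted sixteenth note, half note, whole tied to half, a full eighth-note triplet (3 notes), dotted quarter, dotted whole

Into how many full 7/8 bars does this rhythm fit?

One bar of 7/8 = 28 thirty-second notes.
In thirty-second notes: dotted half note = 24; quarter = 8; dotted sixteenth note = 3; half note = 16; whole tied to half (whole + half) = 48; a full eighth-note triplet (3 notes) (three triplet eighths span one quarter) = 8; dotted quarter = 12; dotted whole = 48.
Sum: 24 + 8 + 3 + 16 + 48 + 8 + 12 + 48 = 167.
167 ÷ 28 = 5 complete bars with 27 left over.

5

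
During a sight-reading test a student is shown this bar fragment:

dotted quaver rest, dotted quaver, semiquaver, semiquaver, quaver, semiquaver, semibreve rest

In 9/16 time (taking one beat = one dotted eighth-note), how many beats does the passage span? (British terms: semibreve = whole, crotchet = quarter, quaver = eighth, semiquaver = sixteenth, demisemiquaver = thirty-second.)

9

One dotted eighth-note beat = 3 sixteenth notes.
Each duration in sixteenth notes: dotted quaver rest = 3; dotted quaver = 3; semiquaver = 1; semiquaver = 1; quaver = 2; semiquaver = 1; semibreve rest = 16.
Altogether 3 + 3 + 1 + 1 + 2 + 1 + 16 = 27.
27 ÷ 3 = 9 beats.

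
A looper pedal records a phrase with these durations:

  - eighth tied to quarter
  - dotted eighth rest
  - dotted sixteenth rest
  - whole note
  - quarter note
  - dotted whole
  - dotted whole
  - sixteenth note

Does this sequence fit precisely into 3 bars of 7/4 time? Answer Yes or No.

No

One bar of 7/4 = 56 thirty-second notes, so 3 bars = 168.
Each duration in thirty-second notes: eighth tied to quarter (eighth + quarter) = 12; dotted eighth rest = 6; dotted sixteenth rest = 3; whole note = 32; quarter note = 8; dotted whole = 48; dotted whole = 48; sixteenth note = 2.
Sum: 12 + 6 + 3 + 32 + 8 + 48 + 48 + 2 = 159.
159 falls short of 168, so the answer is No.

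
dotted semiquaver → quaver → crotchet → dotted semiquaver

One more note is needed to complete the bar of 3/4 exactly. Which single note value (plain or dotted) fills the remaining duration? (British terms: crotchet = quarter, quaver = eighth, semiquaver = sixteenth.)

The bar of 3/4 = 24 thirty-second notes.
Convert each value to thirty-second notes: dotted semiquaver = 3; quaver = 4; crotchet = 8; dotted semiquaver = 3.
Sum: 3 + 4 + 8 + 3 = 18.
Remaining: 24 − 18 = 6 thirty-second notes, which is a dotted eighth note.

dotted eighth note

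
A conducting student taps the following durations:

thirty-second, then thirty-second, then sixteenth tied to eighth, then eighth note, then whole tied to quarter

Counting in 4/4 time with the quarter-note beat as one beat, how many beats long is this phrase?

One quarter-note beat = 8 thirty-second notes.
Convert each value to thirty-second notes: thirty-second = 1; thirty-second = 1; sixteenth tied to eighth (sixteenth + eighth) = 6; eighth note = 4; whole tied to quarter (whole + quarter) = 40.
Adding: 1 + 1 + 6 + 4 + 40 = 52.
52 ÷ 8 = 6.5 beats.

6.5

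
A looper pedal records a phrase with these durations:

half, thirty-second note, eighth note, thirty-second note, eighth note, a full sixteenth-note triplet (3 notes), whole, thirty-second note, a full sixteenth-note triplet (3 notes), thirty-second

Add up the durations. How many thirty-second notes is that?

68

In thirty-second notes: half = 16; thirty-second note = 1; eighth note = 4; thirty-second note = 1; eighth note = 4; a full sixteenth-note triplet (3 notes) (three triplet sixteenths span one eighth) = 4; whole = 32; thirty-second note = 1; a full sixteenth-note triplet (3 notes) (three triplet sixteenths span one eighth) = 4; thirty-second = 1.
Adding: 16 + 1 + 4 + 1 + 4 + 4 + 32 + 1 + 4 + 1 = 68 thirty-second notes.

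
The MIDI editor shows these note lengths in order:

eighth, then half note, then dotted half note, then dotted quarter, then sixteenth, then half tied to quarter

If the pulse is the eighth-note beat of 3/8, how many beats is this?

One eighth-note beat = 2 sixteenth notes.
Each duration in sixteenth notes: eighth = 2; half note = 8; dotted half note = 12; dotted quarter = 6; sixteenth = 1; half tied to quarter (half + quarter) = 12.
Total: 2 + 8 + 12 + 6 + 1 + 12 = 41.
41 ÷ 2 = 20.5 beats.

20.5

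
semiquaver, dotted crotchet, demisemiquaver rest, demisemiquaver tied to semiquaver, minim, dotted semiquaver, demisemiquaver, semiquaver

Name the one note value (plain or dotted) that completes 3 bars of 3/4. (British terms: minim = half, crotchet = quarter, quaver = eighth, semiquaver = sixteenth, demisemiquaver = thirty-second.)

whole note

3 bars of 3/4 = 72 thirty-second notes.
Working in thirty-second notes: semiquaver = 2; dotted crotchet = 12; demisemiquaver rest = 1; demisemiquaver tied to semiquaver (demisemiquaver + semiquaver) = 3; minim = 16; dotted semiquaver = 3; demisemiquaver = 1; semiquaver = 2.
Sum: 2 + 12 + 1 + 3 + 16 + 3 + 1 + 2 = 40.
Remaining: 72 − 40 = 32 thirty-second notes, which is a whole note.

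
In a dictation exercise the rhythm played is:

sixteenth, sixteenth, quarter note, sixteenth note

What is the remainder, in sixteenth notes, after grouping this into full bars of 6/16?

One bar of 6/16 = 6 sixteenth notes.
Working in sixteenth notes: sixteenth = 1; sixteenth = 1; quarter note = 4; sixteenth note = 1.
Total: 1 + 1 + 4 + 1 = 7.
7 ÷ 6 = 1 complete bar with 1 sixteenth note remaining.

1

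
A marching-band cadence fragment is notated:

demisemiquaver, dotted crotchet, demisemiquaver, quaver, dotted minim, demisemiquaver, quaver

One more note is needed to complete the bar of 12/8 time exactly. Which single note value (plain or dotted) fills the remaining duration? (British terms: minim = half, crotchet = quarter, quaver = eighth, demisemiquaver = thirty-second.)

The bar of 12/8 = 48 thirty-second notes.
Working in thirty-second notes: demisemiquaver = 1; dotted crotchet = 12; demisemiquaver = 1; quaver = 4; dotted minim = 24; demisemiquaver = 1; quaver = 4.
Adding: 1 + 12 + 1 + 4 + 24 + 1 + 4 = 47.
Remaining: 48 − 47 = 1 thirty-second note, which is a thirty-second note.

thirty-second note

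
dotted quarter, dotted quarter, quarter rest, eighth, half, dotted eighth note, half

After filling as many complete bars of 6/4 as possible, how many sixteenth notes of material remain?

One bar of 6/4 = 24 sixteenth notes.
Each duration in sixteenth notes: dotted quarter = 6; dotted quarter = 6; quarter rest = 4; eighth = 2; half = 8; dotted eighth note = 3; half = 8.
Adding: 6 + 6 + 4 + 2 + 8 + 3 + 8 = 37.
37 ÷ 24 = 1 complete bar with 13 sixteenth notes remaining.

13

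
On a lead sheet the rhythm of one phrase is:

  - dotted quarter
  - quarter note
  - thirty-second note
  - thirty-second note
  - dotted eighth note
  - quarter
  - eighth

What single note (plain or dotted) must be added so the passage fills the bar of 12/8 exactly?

The bar of 12/8 = 48 thirty-second notes.
Express everything in thirty-second notes: dotted quarter = 12; quarter note = 8; thirty-second note = 1; thirty-second note = 1; dotted eighth note = 6; quarter = 8; eighth = 4.
Total: 12 + 8 + 1 + 1 + 6 + 8 + 4 = 40.
Remaining: 48 − 40 = 8 thirty-second notes, which is a quarter note.

quarter note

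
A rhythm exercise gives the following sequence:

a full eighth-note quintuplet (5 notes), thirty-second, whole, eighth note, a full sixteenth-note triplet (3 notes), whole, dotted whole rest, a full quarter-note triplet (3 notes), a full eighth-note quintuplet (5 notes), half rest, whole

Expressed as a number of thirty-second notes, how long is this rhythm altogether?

In thirty-second notes: a full eighth-note quintuplet (5 notes) (five quintuplet eighths span one half) = 16; thirty-second = 1; whole = 32; eighth note = 4; a full sixteenth-note triplet (3 notes) (three triplet sixteenths span one eighth) = 4; whole = 32; dotted whole rest = 48; a full quarter-note triplet (3 notes) (three triplet quarters span one half) = 16; a full eighth-note quintuplet (5 notes) (five quintuplet eighths span one half) = 16; half rest = 16; whole = 32.
Altogether 16 + 1 + 32 + 4 + 4 + 32 + 48 + 16 + 16 + 16 + 32 = 217 thirty-second notes.

217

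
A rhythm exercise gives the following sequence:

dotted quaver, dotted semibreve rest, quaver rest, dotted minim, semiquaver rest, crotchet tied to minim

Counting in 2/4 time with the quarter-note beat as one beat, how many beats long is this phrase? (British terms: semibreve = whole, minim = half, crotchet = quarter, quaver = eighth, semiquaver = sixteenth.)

One quarter-note beat = 4 sixteenth notes.
Each duration in sixteenth notes: dotted quaver = 3; dotted semibreve rest = 24; quaver rest = 2; dotted minim = 12; semiquaver rest = 1; crotchet tied to minim (crotchet + minim) = 12.
Adding: 3 + 24 + 2 + 12 + 1 + 12 = 54.
54 ÷ 4 = 13.5 beats.

13.5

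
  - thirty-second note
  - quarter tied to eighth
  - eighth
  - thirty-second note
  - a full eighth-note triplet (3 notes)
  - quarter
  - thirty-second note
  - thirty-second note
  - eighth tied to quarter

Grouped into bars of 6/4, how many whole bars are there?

One bar of 6/4 = 48 thirty-second notes.
In thirty-second notes: thirty-second note = 1; quarter tied to eighth (quarter + eighth) = 12; eighth = 4; thirty-second note = 1; a full eighth-note triplet (3 notes) (three triplet eighths span one quarter) = 8; quarter = 8; thirty-second note = 1; thirty-second note = 1; eighth tied to quarter (eighth + quarter) = 12.
Sum: 1 + 12 + 4 + 1 + 8 + 8 + 1 + 1 + 12 = 48.
48 ÷ 48 = 1 complete bar with 0 left over.

1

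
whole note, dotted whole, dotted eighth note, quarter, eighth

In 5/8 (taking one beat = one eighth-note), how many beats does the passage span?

One eighth-note beat = 2 sixteenth notes.
Convert each value to sixteenth notes: whole note = 16; dotted whole = 24; dotted eighth note = 3; quarter = 4; eighth = 2.
Adding: 16 + 24 + 3 + 4 + 2 = 49.
49 ÷ 2 = 24.5 beats.

24.5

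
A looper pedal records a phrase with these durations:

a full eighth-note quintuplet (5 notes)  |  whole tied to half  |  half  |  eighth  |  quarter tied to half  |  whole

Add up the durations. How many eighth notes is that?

Express everything in eighth notes: a full eighth-note quintuplet (5 notes) (five quintuplet eighths span one half) = 4; whole tied to half (whole + half) = 12; half = 4; eighth = 1; quarter tied to half (quarter + half) = 6; whole = 8.
Sum: 4 + 12 + 4 + 1 + 6 + 8 = 35 eighth notes.

35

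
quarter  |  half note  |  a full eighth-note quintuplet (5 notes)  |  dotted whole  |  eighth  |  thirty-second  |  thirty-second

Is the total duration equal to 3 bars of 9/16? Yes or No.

No

One bar of 9/16 = 18 thirty-second notes, so 3 bars = 54.
In thirty-second notes: quarter = 8; half note = 16; a full eighth-note quintuplet (5 notes) (five quintuplet eighths span one half) = 16; dotted whole = 48; eighth = 4; thirty-second = 1; thirty-second = 1.
Adding: 8 + 16 + 16 + 48 + 4 + 1 + 1 = 94.
94 exceeds 54, so the answer is No.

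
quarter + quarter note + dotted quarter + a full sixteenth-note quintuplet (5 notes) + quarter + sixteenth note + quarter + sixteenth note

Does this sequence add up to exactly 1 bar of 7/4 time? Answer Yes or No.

Yes

One bar of 7/4 = 28 sixteenth notes.
Convert each value to sixteenth notes: quarter = 4; quarter note = 4; dotted quarter = 6; a full sixteenth-note quintuplet (5 notes) (five quintuplet sixteenths span one quarter) = 4; quarter = 4; sixteenth note = 1; quarter = 4; sixteenth note = 1.
Total: 4 + 4 + 6 + 4 + 4 + 1 + 4 + 1 = 28.
28 equals 28, so the answer is Yes.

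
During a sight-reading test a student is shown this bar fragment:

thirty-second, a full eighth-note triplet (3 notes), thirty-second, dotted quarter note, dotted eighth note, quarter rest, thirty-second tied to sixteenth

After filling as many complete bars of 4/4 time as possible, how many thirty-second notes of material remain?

One bar of 4/4 = 32 thirty-second notes.
Working in thirty-second notes: thirty-second = 1; a full eighth-note triplet (3 notes) (three triplet eighths span one quarter) = 8; thirty-second = 1; dotted quarter note = 12; dotted eighth note = 6; quarter rest = 8; thirty-second tied to sixteenth (thirty-second + sixteenth) = 3.
Sum: 1 + 8 + 1 + 12 + 6 + 8 + 3 = 39.
39 ÷ 32 = 1 complete bar with 7 thirty-second notes remaining.

7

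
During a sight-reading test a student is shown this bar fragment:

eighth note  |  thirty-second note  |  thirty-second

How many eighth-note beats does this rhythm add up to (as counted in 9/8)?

1.5

One eighth-note beat = 4 thirty-second notes.
Convert each value to thirty-second notes: eighth note = 4; thirty-second note = 1; thirty-second = 1.
Total: 4 + 1 + 1 = 6.
6 ÷ 4 = 1.5 beats.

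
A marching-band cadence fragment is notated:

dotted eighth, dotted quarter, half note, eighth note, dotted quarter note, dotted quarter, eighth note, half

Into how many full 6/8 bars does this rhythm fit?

One bar of 6/8 = 12 sixteenth notes.
Convert each value to sixteenth notes: dotted eighth = 3; dotted quarter = 6; half note = 8; eighth note = 2; dotted quarter note = 6; dotted quarter = 6; eighth note = 2; half = 8.
Adding: 3 + 6 + 8 + 2 + 6 + 6 + 2 + 8 = 41.
41 ÷ 12 = 3 complete bars with 5 left over.

3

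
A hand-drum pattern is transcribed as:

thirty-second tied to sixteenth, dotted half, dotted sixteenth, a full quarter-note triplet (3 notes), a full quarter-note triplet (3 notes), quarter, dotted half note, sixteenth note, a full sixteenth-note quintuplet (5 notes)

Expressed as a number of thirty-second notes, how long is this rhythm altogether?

104

Working in thirty-second notes: thirty-second tied to sixteenth (thirty-second + sixteenth) = 3; dotted half = 24; dotted sixteenth = 3; a full quarter-note triplet (3 notes) (three triplet quarters span one half) = 16; a full quarter-note triplet (3 notes) (three triplet quarters span one half) = 16; quarter = 8; dotted half note = 24; sixteenth note = 2; a full sixteenth-note quintuplet (5 notes) (five quintuplet sixteenths span one quarter) = 8.
Sum: 3 + 24 + 3 + 16 + 16 + 8 + 24 + 2 + 8 = 104 thirty-second notes.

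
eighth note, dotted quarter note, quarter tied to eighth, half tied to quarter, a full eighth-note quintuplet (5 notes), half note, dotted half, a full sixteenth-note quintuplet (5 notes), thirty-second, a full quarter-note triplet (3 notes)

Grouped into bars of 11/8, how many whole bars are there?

3

One bar of 11/8 = 44 thirty-second notes.
Each duration in thirty-second notes: eighth note = 4; dotted quarter note = 12; quarter tied to eighth (quarter + eighth) = 12; half tied to quarter (half + quarter) = 24; a full eighth-note quintuplet (5 notes) (five quintuplet eighths span one half) = 16; half note = 16; dotted half = 24; a full sixteenth-note quintuplet (5 notes) (five quintuplet sixteenths span one quarter) = 8; thirty-second = 1; a full quarter-note triplet (3 notes) (three triplet quarters span one half) = 16.
Altogether 4 + 12 + 12 + 24 + 16 + 16 + 24 + 8 + 1 + 16 = 133.
133 ÷ 44 = 3 complete bars with 1 left over.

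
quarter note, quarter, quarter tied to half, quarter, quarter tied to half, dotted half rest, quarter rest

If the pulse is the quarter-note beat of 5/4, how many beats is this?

13

One quarter-note beat = 2 eighth notes.
Convert each value to eighth notes: quarter note = 2; quarter = 2; quarter tied to half (quarter + half) = 6; quarter = 2; quarter tied to half (quarter + half) = 6; dotted half rest = 6; quarter rest = 2.
Altogether 2 + 2 + 6 + 2 + 6 + 6 + 2 = 26.
26 ÷ 2 = 13 beats.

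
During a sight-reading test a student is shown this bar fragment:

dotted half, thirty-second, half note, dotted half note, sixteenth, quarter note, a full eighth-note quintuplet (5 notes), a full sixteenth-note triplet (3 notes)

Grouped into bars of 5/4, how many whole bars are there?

One bar of 5/4 = 40 thirty-second notes.
In thirty-second notes: dotted half = 24; thirty-second = 1; half note = 16; dotted half note = 24; sixteenth = 2; quarter note = 8; a full eighth-note quintuplet (5 notes) (five quintuplet eighths span one half) = 16; a full sixteenth-note triplet (3 notes) (three triplet sixteenths span one eighth) = 4.
Sum: 24 + 1 + 16 + 24 + 2 + 8 + 16 + 4 = 95.
95 ÷ 40 = 2 complete bars with 15 left over.

2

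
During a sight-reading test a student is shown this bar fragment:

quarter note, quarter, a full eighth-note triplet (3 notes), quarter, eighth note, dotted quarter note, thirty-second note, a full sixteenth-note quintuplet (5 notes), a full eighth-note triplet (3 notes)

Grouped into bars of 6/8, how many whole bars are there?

2

One bar of 6/8 = 24 thirty-second notes.
Working in thirty-second notes: quarter note = 8; quarter = 8; a full eighth-note triplet (3 notes) (three triplet eighths span one quarter) = 8; quarter = 8; eighth note = 4; dotted quarter note = 12; thirty-second note = 1; a full sixteenth-note quintuplet (5 notes) (five quintuplet sixteenths span one quarter) = 8; a full eighth-note triplet (3 notes) (three triplet eighths span one quarter) = 8.
Sum: 8 + 8 + 8 + 8 + 4 + 12 + 1 + 8 + 8 = 65.
65 ÷ 24 = 2 complete bars with 17 left over.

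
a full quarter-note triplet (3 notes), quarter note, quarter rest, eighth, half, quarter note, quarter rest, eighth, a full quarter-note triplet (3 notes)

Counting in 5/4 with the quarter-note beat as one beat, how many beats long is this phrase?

11

One quarter-note beat = 2 eighth notes.
Convert each value to eighth notes: a full quarter-note triplet (3 notes) (three triplet quarters span one half) = 4; quarter note = 2; quarter rest = 2; eighth = 1; half = 4; quarter note = 2; quarter rest = 2; eighth = 1; a full quarter-note triplet (3 notes) (three triplet quarters span one half) = 4.
Sum: 4 + 2 + 2 + 1 + 4 + 2 + 2 + 1 + 4 = 22.
22 ÷ 2 = 11 beats.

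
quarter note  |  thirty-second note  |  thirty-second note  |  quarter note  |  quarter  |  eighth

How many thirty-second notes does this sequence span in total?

30

Each duration in thirty-second notes: quarter note = 8; thirty-second note = 1; thirty-second note = 1; quarter note = 8; quarter = 8; eighth = 4.
Sum: 8 + 1 + 1 + 8 + 8 + 4 = 30 thirty-second notes.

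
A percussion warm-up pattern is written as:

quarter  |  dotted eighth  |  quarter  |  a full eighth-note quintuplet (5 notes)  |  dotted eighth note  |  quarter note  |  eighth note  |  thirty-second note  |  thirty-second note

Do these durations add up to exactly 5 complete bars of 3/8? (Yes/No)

No

One bar of 3/8 = 12 thirty-second notes, so 5 bars = 60.
Express everything in thirty-second notes: quarter = 8; dotted eighth = 6; quarter = 8; a full eighth-note quintuplet (5 notes) (five quintuplet eighths span one half) = 16; dotted eighth note = 6; quarter note = 8; eighth note = 4; thirty-second note = 1; thirty-second note = 1.
Adding: 8 + 6 + 8 + 16 + 6 + 8 + 4 + 1 + 1 = 58.
58 falls short of 60, so the answer is No.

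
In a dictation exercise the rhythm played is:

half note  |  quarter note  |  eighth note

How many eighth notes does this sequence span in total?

Each duration in eighth notes: half note = 4; quarter note = 2; eighth note = 1.
Altogether 4 + 2 + 1 = 7 eighth notes.

7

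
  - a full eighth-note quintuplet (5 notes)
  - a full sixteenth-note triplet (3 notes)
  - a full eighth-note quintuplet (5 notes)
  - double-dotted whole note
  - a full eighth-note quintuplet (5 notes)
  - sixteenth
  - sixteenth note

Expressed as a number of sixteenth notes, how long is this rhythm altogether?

Each duration in sixteenth notes: a full eighth-note quintuplet (5 notes) (five quintuplet eighths span one half) = 8; a full sixteenth-note triplet (3 notes) (three triplet sixteenths span one eighth) = 2; a full eighth-note quintuplet (5 notes) (five quintuplet eighths span one half) = 8; double-dotted whole note = 28; a full eighth-note quintuplet (5 notes) (five quintuplet eighths span one half) = 8; sixteenth = 1; sixteenth note = 1.
Altogether 8 + 2 + 8 + 28 + 8 + 1 + 1 = 56 sixteenth notes.

56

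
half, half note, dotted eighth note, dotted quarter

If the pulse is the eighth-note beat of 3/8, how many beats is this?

One eighth-note beat = 2 sixteenth notes.
Working in sixteenth notes: half = 8; half note = 8; dotted eighth note = 3; dotted quarter = 6.
Altogether 8 + 8 + 3 + 6 = 25.
25 ÷ 2 = 12.5 beats.

12.5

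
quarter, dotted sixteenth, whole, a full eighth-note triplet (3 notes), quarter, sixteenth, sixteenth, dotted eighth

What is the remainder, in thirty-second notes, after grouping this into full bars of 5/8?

One bar of 5/8 = 20 thirty-second notes.
Each duration in thirty-second notes: quarter = 8; dotted sixteenth = 3; whole = 32; a full eighth-note triplet (3 notes) (three triplet eighths span one quarter) = 8; quarter = 8; sixteenth = 2; sixteenth = 2; dotted eighth = 6.
Adding: 8 + 3 + 32 + 8 + 8 + 2 + 2 + 6 = 69.
69 ÷ 20 = 3 complete bars with 9 thirty-second notes remaining.

9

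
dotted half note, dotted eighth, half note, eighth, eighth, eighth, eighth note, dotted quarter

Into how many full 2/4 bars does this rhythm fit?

4

One bar of 2/4 = 8 sixteenth notes.
Each duration in sixteenth notes: dotted half note = 12; dotted eighth = 3; half note = 8; eighth = 2; eighth = 2; eighth = 2; eighth note = 2; dotted quarter = 6.
Sum: 12 + 3 + 8 + 2 + 2 + 2 + 2 + 6 = 37.
37 ÷ 8 = 4 complete bars with 5 left over.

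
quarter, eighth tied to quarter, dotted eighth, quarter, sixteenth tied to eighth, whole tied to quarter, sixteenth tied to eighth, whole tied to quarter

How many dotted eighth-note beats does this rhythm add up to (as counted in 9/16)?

21

One dotted eighth-note beat = 3 sixteenth notes.
In sixteenth notes: quarter = 4; eighth tied to quarter (eighth + quarter) = 6; dotted eighth = 3; quarter = 4; sixteenth tied to eighth (sixteenth + eighth) = 3; whole tied to quarter (whole + quarter) = 20; sixteenth tied to eighth (sixteenth + eighth) = 3; whole tied to quarter (whole + quarter) = 20.
Adding: 4 + 6 + 3 + 4 + 3 + 20 + 3 + 20 = 63.
63 ÷ 3 = 21 beats.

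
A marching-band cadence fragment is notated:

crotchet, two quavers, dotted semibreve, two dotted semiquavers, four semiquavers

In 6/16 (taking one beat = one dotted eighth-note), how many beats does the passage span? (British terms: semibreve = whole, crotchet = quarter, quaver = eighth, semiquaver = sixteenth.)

13

One dotted eighth-note beat = 6 thirty-second notes.
Express everything in thirty-second notes: crotchet = 8; quaver = 4; quaver = 4; dotted semibreve = 48; dotted semiquaver = 3; dotted semiquaver = 3; semiquaver = 2; semiquaver = 2; semiquaver = 2; semiquaver = 2.
Sum: 8 + 4 + 4 + 48 + 3 + 3 + 2 + 2 + 2 + 2 = 78.
78 ÷ 6 = 13 beats.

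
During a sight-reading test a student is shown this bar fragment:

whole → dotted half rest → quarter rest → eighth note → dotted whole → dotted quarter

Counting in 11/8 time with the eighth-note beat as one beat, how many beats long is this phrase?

32

One eighth-note beat = 2 sixteenth notes.
Convert each value to sixteenth notes: whole = 16; dotted half rest = 12; quarter rest = 4; eighth note = 2; dotted whole = 24; dotted quarter = 6.
Sum: 16 + 12 + 4 + 2 + 24 + 6 = 64.
64 ÷ 2 = 32 beats.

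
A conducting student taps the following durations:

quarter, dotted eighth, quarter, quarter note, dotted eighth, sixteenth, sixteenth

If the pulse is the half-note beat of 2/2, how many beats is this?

2.5

One half-note beat = 8 sixteenth notes.
Each duration in sixteenth notes: quarter = 4; dotted eighth = 3; quarter = 4; quarter note = 4; dotted eighth = 3; sixteenth = 1; sixteenth = 1.
Sum: 4 + 3 + 4 + 4 + 3 + 1 + 1 = 20.
20 ÷ 8 = 2.5 beats.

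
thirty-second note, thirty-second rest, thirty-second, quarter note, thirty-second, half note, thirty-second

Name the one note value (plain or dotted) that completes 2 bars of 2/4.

2 bars of 2/4 = 32 thirty-second notes.
In thirty-second notes: thirty-second note = 1; thirty-second rest = 1; thirty-second = 1; quarter note = 8; thirty-second = 1; half note = 16; thirty-second = 1.
Adding: 1 + 1 + 1 + 8 + 1 + 16 + 1 = 29.
Remaining: 32 − 29 = 3 thirty-second notes, which is a dotted sixteenth note.

dotted sixteenth note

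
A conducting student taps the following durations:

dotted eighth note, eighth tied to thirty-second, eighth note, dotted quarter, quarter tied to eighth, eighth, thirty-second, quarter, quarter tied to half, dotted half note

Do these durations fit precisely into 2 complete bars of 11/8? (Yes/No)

One bar of 11/8 = 44 thirty-second notes, so 2 bars = 88.
Express everything in thirty-second notes: dotted eighth note = 6; eighth tied to thirty-second (eighth + thirty-second) = 5; eighth note = 4; dotted quarter = 12; quarter tied to eighth (quarter + eighth) = 12; eighth = 4; thirty-second = 1; quarter = 8; quarter tied to half (quarter + half) = 24; dotted half note = 24.
Adding: 6 + 5 + 4 + 12 + 12 + 4 + 1 + 8 + 24 + 24 = 100.
100 exceeds 88, so the answer is No.

No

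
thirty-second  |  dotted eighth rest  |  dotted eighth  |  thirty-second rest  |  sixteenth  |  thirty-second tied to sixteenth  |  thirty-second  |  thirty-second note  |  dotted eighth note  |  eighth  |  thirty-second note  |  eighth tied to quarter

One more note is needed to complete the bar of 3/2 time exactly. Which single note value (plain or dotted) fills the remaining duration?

eighth note

The bar of 3/2 = 48 thirty-second notes.
Convert each value to thirty-second notes: thirty-second = 1; dotted eighth rest = 6; dotted eighth = 6; thirty-second rest = 1; sixteenth = 2; thirty-second tied to sixteenth (thirty-second + sixteenth) = 3; thirty-second = 1; thirty-second note = 1; dotted eighth note = 6; eighth = 4; thirty-second note = 1; eighth tied to quarter (eighth + quarter) = 12.
Total: 1 + 6 + 6 + 1 + 2 + 3 + 1 + 1 + 6 + 4 + 1 + 12 = 44.
Remaining: 48 − 44 = 4 thirty-second notes, which is a eighth note.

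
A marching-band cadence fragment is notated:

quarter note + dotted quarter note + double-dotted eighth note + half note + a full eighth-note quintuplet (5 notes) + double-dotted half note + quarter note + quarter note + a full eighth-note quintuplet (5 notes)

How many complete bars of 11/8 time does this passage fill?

One bar of 11/8 = 44 thirty-second notes.
Express everything in thirty-second notes: quarter note = 8; dotted quarter note = 12; double-dotted eighth note = 7; half note = 16; a full eighth-note quintuplet (5 notes) (five quintuplet eighths span one half) = 16; double-dotted half note = 28; quarter note = 8; quarter note = 8; a full eighth-note quintuplet (5 notes) (five quintuplet eighths span one half) = 16.
Total: 8 + 12 + 7 + 16 + 16 + 28 + 8 + 8 + 16 = 119.
119 ÷ 44 = 2 complete bars with 31 left over.

2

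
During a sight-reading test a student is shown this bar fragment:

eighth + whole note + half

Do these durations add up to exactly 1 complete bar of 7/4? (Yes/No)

One bar of 7/4 = 14 eighth notes.
Convert each value to eighth notes: eighth = 1; whole note = 8; half = 4.
Total: 1 + 8 + 4 = 13.
13 falls short of 14, so the answer is No.

No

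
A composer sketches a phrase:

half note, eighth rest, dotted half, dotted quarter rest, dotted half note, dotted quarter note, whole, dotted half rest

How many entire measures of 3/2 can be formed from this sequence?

One bar of 3/2 = 12 eighth notes.
Working in eighth notes: half note = 4; eighth rest = 1; dotted half = 6; dotted quarter rest = 3; dotted half note = 6; dotted quarter note = 3; whole = 8; dotted half rest = 6.
Total: 4 + 1 + 6 + 3 + 6 + 3 + 8 + 6 = 37.
37 ÷ 12 = 3 complete bars with 1 left over.

3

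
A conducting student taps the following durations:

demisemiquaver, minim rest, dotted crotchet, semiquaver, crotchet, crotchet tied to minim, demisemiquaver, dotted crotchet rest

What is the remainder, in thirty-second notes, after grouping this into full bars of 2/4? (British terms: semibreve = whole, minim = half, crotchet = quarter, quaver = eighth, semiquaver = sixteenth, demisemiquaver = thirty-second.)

12

One bar of 2/4 = 16 thirty-second notes.
Convert each value to thirty-second notes: demisemiquaver = 1; minim rest = 16; dotted crotchet = 12; semiquaver = 2; crotchet = 8; crotchet tied to minim (crotchet + minim) = 24; demisemiquaver = 1; dotted crotchet rest = 12.
Total: 1 + 16 + 12 + 2 + 8 + 24 + 1 + 12 = 76.
76 ÷ 16 = 4 complete bars with 12 thirty-second notes remaining.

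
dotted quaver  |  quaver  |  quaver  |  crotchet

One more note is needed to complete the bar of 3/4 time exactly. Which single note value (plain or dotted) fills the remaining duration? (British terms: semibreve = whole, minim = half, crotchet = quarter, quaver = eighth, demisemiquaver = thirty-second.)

The bar of 3/4 = 12 sixteenth notes.
Express everything in sixteenth notes: dotted quaver = 3; quaver = 2; quaver = 2; crotchet = 4.
Total: 3 + 2 + 2 + 4 = 11.
Remaining: 12 − 11 = 1 sixteenth note, which is a sixteenth note.

sixteenth note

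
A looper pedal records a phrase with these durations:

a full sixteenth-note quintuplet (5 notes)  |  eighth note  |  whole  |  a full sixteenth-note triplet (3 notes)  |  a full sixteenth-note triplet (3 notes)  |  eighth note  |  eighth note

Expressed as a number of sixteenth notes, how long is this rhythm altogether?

Express everything in sixteenth notes: a full sixteenth-note quintuplet (5 notes) (five quintuplet sixteenths span one quarter) = 4; eighth note = 2; whole = 16; a full sixteenth-note triplet (3 notes) (three triplet sixteenths span one eighth) = 2; a full sixteenth-note triplet (3 notes) (three triplet sixteenths span one eighth) = 2; eighth note = 2; eighth note = 2.
Sum: 4 + 2 + 16 + 2 + 2 + 2 + 2 = 30 sixteenth notes.

30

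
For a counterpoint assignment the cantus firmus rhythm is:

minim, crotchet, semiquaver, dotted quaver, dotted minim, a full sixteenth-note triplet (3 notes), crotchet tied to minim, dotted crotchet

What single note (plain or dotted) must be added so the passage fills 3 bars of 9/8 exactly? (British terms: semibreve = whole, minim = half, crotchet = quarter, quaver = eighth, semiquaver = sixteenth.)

dotted quarter note

3 bars of 9/8 = 54 sixteenth notes.
Express everything in sixteenth notes: minim = 8; crotchet = 4; semiquaver = 1; dotted quaver = 3; dotted minim = 12; a full sixteenth-note triplet (3 notes) (three triplet sixteenths span one eighth) = 2; crotchet tied to minim (crotchet + minim) = 12; dotted crotchet = 6.
Sum: 8 + 4 + 1 + 3 + 12 + 2 + 12 + 6 = 48.
Remaining: 54 − 48 = 6 sixteenth notes, which is a dotted quarter note.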